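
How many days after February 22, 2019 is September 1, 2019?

February 2019: 28 − 22 = 6 days remain (2019 is not a leap year, so February has 28 days).
Then March (31), April (30), May (31), June (30), July (31), August (31): 31 + 30 + 31 + 30 + 31 + 31 = 184 days.
September 1, 2019: 1 day.
Total: 6 + 184 + 1 = 191 days.

191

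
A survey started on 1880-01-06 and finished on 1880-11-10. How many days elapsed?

309

January 1880: 31 − 6 = 25 days remain.
Then 9 full months totalling 274 days.
November 1–10, 1880: 10 days.
Total: 25 + 274 + 10 = 309 days.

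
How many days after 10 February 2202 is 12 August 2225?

From February 10, 2202 to February 10, 2225: 23 years, of which 6 contain a Feb 29 — 17×365 + 6×366 = 8401 days.
February 2225: 28 − 10 = 18 days remain (2225 is not a leap year, so February has 28 days).
Then March (31), April (30), May (31), June (30), July (31): 31 + 30 + 31 + 30 + 31 = 153 days.
August 1–12, 2225: 12 days.
Residual: 183 days.
Total: 8584 days.

8584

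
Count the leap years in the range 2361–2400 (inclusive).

Years divisible by 4 in [2361, 2400]: 2364, 2368, 2372, 2376, 2380, 2384, 2388, 2392, 2396, 2400.
2400 is divisible by 400, so still leap.
No century exceptions apply. Count: 10.

10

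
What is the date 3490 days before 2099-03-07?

2089-08-16

Count 3490 days before March 7, 2099:
From August 16, 2089 to August 16, 2098: 9 years, of which 2 contain a Feb 29 — 7×365 + 2×366 = 3287 days.
August 2098: 31 − 16 = 15 days remain.
Then September (30), October (31), November (30), December (31), January (31), February 2099 (28): 30 + 31 + 30 + 31 + 31 + 28 = 181 days.
March 1–7, 2099: 7 days.
Residual: 203 days.
Total: 3490 days.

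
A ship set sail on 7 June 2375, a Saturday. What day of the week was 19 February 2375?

Wednesday

Count forward from the earlier date (February 19, 2375) to the later (June 7, 2375):
February 2375: 28 − 19 = 9 days remain (2375 is not a leap year, so February has 28 days).
Then March (31), April (30), May (31): 31 + 30 + 31 = 92 days.
June 1–7, 2375: 7 days.
Total: 9 + 92 + 7 = 108 days.
108 mod 7 = 3, so 3 days before Saturday is Wednesday.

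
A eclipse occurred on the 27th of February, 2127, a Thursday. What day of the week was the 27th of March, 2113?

Count forward from the earlier date (March 27, 2113) to the later (February 27, 2127):
Day-of-year of March 27, 2113: 86.
Day-of-year of February 27, 2127: 58.
2113 has 365 days, so 365 − 86 = 279 days remain in 2113.
Full years 2114–2126: 10 common + 3 leap = 10×365 + 3×366 = 4748 days.
Total: 279 + 4748 + 58 = 5085 days.
5085 mod 7 = 3, so 3 days before Thursday is Monday.

Monday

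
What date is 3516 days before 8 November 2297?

24 March 2288

Count 3516 days before November 8, 2297:
Day-of-year of March 24, 2288: 84.
Day-of-year of November 8, 2297: 312.
2288 has 366 days, so 366 − 84 = 282 days remain in 2288.
Full years 2289–2296: 6 common + 2 leap = 6×365 + 2×366 = 2922 days.
Total: 282 + 2922 + 312 = 3516 days.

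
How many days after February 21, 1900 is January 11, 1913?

Day-of-year of February 21, 1900: 52.
Day-of-year of January 11, 1913: 11.
1900 has 365 days, so 365 − 52 = 313 days remain in 1900.
Full years 1901–1912: 9 common + 3 leap = 9×365 + 3×366 = 4383 days.
Total: 313 + 4383 + 11 = 4707 days.

4707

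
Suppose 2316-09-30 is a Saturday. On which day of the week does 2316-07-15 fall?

Count forward from the earlier date (July 15, 2316) to the later (September 30, 2316):
July 2316: 31 − 15 = 16 days remain.
Then August (31): 31 days.
September 1–30, 2316: 30 days.
Total: 16 + 31 + 30 = 77 days.
77 is a multiple of 7, so 2316-07-15 falls on the same weekday: Saturday.

Saturday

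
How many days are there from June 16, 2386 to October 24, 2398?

From June 16, 2386 to June 16, 2398: 12 years, of which 3 contain a Feb 29 — 9×365 + 3×366 = 4383 days.
June 2398: 30 − 16 = 14 days remain.
Then July (31), August (31), September (30): 31 + 31 + 30 = 92 days.
October 1–24, 2398: 24 days.
Residual: 130 days.
Total: 4513 days.

4513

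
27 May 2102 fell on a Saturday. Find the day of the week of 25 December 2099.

Count forward from the earlier date (December 25, 2099) to the later (May 27, 2102):
December 25, 2099 → December 25, 2100: 365 days (2100 is not a leap year (divisible by 100 but not 400)).
December 25, 2100 → December 25, 2101: 365 days.
December 2101: 31 − 25 = 6 days remain.
Then January (31), February 2102 (28), March (31), April (30): 31 + 28 + 31 + 30 = 120 days.
May 1–27, 2102: 27 days.
Residual: 153 days.
Total: 883 days.
883 mod 7 = 1, so 1 day before Saturday is Friday.

Friday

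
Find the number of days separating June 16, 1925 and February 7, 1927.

601

Day-of-year of June 16, 1925: 167.
Day-of-year of February 7, 1927: 38.
1925 has 365 days, so 365 − 167 = 198 days remain in 1925.
Full years: 1926: 365. Sum = 365.
Total: 198 + 365 + 38 = 601 days.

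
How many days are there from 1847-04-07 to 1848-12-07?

610

April 1847: 30 − 7 = 23 days remain.
Then 19 full months totalling 580 days.
December 1–7, 1848: 7 days.
Total: 23 + 580 + 7 = 610 days.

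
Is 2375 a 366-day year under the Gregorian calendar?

2375 is not a leap year.

No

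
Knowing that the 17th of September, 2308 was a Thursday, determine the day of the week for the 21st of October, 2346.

From September 17, 2308 to September 17, 2346: 38 years, of which 9 contain a Feb 29 — 29×365 + 9×366 = 13879 days.
September 2346: 30 − 17 = 13 days remain.
October 1–21, 2346: 21 days.
Residual: 34 days.
Total: 13913 days.
13913 mod 7 = 4, so 4 days after Thursday is Monday.

Monday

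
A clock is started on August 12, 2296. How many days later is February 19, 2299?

Day-of-year of August 12, 2296: 225.
Day-of-year of February 19, 2299: 50.
2296 has 366 days, so 366 − 225 = 141 days remain in 2296.
Full years: 2297: 365; 2298: 365. Sum = 730.
Total: 141 + 730 + 50 = 921 days.

921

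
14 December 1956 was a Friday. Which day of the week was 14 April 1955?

Count forward from the earlier date (April 14, 1955) to the later (December 14, 1956):
April 14, 1955 → April 14, 1956: 366 days (1956 is a leap year).
April 1956: 30 − 14 = 16 days remain.
Then May (31), June (30), July (31), August (31), September (30), October (31), November (30): 31 + 30 + 31 + 31 + 30 + 31 + 30 = 214 days.
December 1–14, 1956: 14 days.
Residual: 244 days.
Total: 610 days.
610 mod 7 = 1, so 1 day before Friday is Thursday.

Thursday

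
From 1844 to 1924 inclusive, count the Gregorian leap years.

20

Years divisible by 4: 1844, 1848, …, 1924 — 21 in all.
Of these, 1900 is divisible by 100 but not 400, so not leap.
Leap years: 21 − 1 = 20.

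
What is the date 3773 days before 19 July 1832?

21 March 1822

Count 3773 days before July 19, 1832:
Day-of-year of March 21, 1822: 80.
Day-of-year of July 19, 1832: 201.
1822 has 365 days, so 365 − 80 = 285 days remain in 1822.
Full years 1823–1831: 7 common + 2 leap = 7×365 + 2×366 = 3287 days.
Total: 285 + 3287 + 201 = 3773 days.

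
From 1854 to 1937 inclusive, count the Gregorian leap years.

Years divisible by 4: 1856, 1860, …, 1936 — 21 in all.
Of these, 1900 is divisible by 100 but not 400, so not leap.
Leap years: 21 − 1 = 20.

20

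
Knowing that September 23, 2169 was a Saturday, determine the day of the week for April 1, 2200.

Tuesday

Day-of-year of September 23, 2169: 266.
Day-of-year of April 1, 2200: 91.
2169 has 365 days, so 365 − 266 = 99 days remain in 2169.
Full years 2170–2199: 23 common + 7 leap = 23×365 + 7×366 = 10957 days.
Total: 99 + 10957 + 91 = 11147 days.
11147 mod 7 = 3, so 3 days after Saturday is Tuesday.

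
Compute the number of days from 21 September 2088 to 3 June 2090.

Day-of-year of September 21, 2088: 265.
Day-of-year of June 3, 2090: 154.
2088 has 366 days, so 366 − 265 = 101 days remain in 2088.
Full years: 2089: 365. Sum = 365.
Total: 101 + 365 + 154 = 620 days.

620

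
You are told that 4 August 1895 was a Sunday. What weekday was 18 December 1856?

Count forward from the earlier date (December 18, 1856) to the later (August 4, 1895):
Day-of-year of December 18, 1856: 353.
Day-of-year of August 4, 1895: 216.
1856 has 366 days, so 366 − 353 = 13 days remain in 1856.
Full years 1857–1894: 29 common + 9 leap = 29×365 + 9×366 = 13879 days.
Total: 13 + 13879 + 216 = 14108 days.
14108 mod 7 = 3, so 3 days before Sunday is Thursday.

Thursday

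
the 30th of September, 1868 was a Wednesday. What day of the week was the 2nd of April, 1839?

Count forward from the earlier date (April 2, 1839) to the later (September 30, 1868):
From April 2, 1839 to April 2, 1868: 29 years, of which 8 contain a Feb 29 — 21×365 + 8×366 = 10593 days.
April 1868: 30 − 2 = 28 days remain.
Then May (31), June (30), July (31), August (31): 31 + 30 + 31 + 31 = 123 days.
September 1–30, 1868: 30 days.
Residual: 181 days.
Total: 10774 days.
10774 mod 7 = 1, so 1 day before Wednesday is Tuesday.

Tuesday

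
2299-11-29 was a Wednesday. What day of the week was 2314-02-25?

Wednesday

Day-of-year of November 29, 2299: 333.
Day-of-year of February 25, 2314: 56.
2299 has 365 days, so 365 − 333 = 32 days remain in 2299.
Full years 2300–2313: 11 common + 3 leap = 11×365 + 3×366 = 5113 days.
Total: 32 + 5113 + 56 = 5201 days.
5201 is a multiple of 7, so 2314-02-25 falls on the same weekday: Wednesday.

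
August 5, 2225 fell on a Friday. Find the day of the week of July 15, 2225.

Count forward from the earlier date (July 15, 2225) to the later (August 5, 2225):
July 2225: 31 − 15 = 16 days remain.
August 1–5, 2225: 5 days.
Total: 16 + 5 = 21 days.
21 is a multiple of 7, so July 15, 2225 falls on the same weekday: Friday.

Friday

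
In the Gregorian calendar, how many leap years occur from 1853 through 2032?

Years divisible by 4: 1856, 1860, …, 2032 — 45 in all.
Of these, 1900 is divisible by 100 but not 400, so not leap.
2000 is divisible by 400, so still leap.
Leap years: 45 − 1 = 44.

44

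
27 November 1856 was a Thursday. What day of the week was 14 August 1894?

From November 27, 1856 to November 27, 1893: 37 years, of which 9 contain a Feb 29 — 28×365 + 9×366 = 13514 days.
November 1893: 30 − 27 = 3 days remain.
Then December (31), January (31), February 1894 (28), March (31), April (30), May (31), June (30), July (31): 31 + 31 + 28 + 31 + 30 + 31 + 30 + 31 = 243 days.
August 1–14, 1894: 14 days.
Residual: 260 days.
Total: 13774 days.
13774 mod 7 = 5, so 5 days after Thursday is Tuesday.

Tuesday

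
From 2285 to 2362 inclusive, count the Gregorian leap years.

18

Years divisible by 4: 2288, 2292, …, 2360 — 19 in all.
Of these, 2300 is divisible by 100 but not 400, so not leap.
Leap years: 19 − 1 = 18.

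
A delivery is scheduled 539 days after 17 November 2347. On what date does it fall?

9 May 2349

Count 539 days after November 17, 2347:
November 2347: 30 − 17 = 13 days remain.
Then 17 full months totalling 517 days.
May 1–9, 2349: 9 days.
Total: 13 + 517 + 9 = 539 days.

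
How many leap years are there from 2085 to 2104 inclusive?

4

Years divisible by 4 in [2085, 2104]: 2088, 2092, 2096, 2100, 2104.
Of these, 2100 is divisible by 100 but not 400, so not leap.
Leap years: 5 − 1 = 4.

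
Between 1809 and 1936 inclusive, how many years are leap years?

31

Years divisible by 4: 1812, 1816, …, 1936 — 32 in all.
Of these, 1900 is divisible by 100 but not 400, so not leap.
Leap years: 32 − 1 = 31.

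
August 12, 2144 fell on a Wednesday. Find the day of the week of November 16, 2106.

Count forward from the earlier date (November 16, 2106) to the later (August 12, 2144):
Day-of-year of November 16, 2106: 320.
Day-of-year of August 12, 2144: 225.
2106 has 365 days, so 365 − 320 = 45 days remain in 2106.
Full years 2107–2143: 28 common + 9 leap = 28×365 + 9×366 = 13514 days.
Total: 45 + 13514 + 225 = 13784 days.
13784 mod 7 = 1, so 1 day before Wednesday is Tuesday.

Tuesday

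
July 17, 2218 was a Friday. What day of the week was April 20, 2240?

Monday

Day-of-year of July 17, 2218: 198.
Day-of-year of April 20, 2240: 111.
2218 has 365 days, so 365 − 198 = 167 days remain in 2218.
Full years 2219–2239: 16 common + 5 leap = 16×365 + 5×366 = 7670 days.
Total: 167 + 7670 + 111 = 7948 days.
7948 mod 7 = 3, so 3 days after Friday is Monday.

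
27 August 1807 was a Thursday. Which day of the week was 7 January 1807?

Wednesday

Count forward from the earlier date (January 7, 1807) to the later (August 27, 1807):
January 1807: 31 − 7 = 24 days remain.
Then February 1807 (28), March (31), April (30), May (31), June (30), July (31): 28 + 31 + 30 + 31 + 30 + 31 = 181 days.
August 1–27, 1807: 27 days.
Total: 24 + 181 + 27 = 232 days.
232 mod 7 = 1, so 1 day before Thursday is Wednesday.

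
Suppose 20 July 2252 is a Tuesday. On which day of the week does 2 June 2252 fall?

Wednesday

Count forward from the earlier date (June 2, 2252) to the later (July 20, 2252):
June 2252: 30 − 2 = 28 days remain.
July 1–20, 2252: 20 days.
Total: 28 + 20 = 48 days.
48 mod 7 = 6, so 6 days before Tuesday is Wednesday.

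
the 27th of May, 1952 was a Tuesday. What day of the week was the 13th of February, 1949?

Sunday

Count forward from the earlier date (February 13, 1949) to the later (May 27, 1952):
Day-of-year of February 13, 1949: 44.
Day-of-year of May 27, 1952: 148.
1949 has 365 days, so 365 − 44 = 321 days remain in 1949.
Full years: 1950: 365; 1951: 365. Sum = 730.
Total: 321 + 730 + 148 = 1199 days.
1199 mod 7 = 2, so 2 days before Tuesday is Sunday.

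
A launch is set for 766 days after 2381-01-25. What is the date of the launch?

2383-03-02

Count 766 days after January 25, 2381:
Day-of-year of January 25, 2381: 25.
Day-of-year of March 2, 2383: 61.
2381 has 365 days, so 365 − 25 = 340 days remain in 2381.
Full years: 2382: 365. Sum = 365.
Total: 340 + 365 + 61 = 766 days.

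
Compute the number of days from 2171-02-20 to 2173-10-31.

984

February 2171: 28 − 20 = 8 days remain (2171 is not a leap year, so February has 28 days).
Then 31 full months totalling 945 days.
October 1–31, 2173: 31 days.
Total: 8 + 945 + 31 = 984 days.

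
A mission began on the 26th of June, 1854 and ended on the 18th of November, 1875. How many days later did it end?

7815

Day-of-year of June 26, 1854: 177.
Day-of-year of November 18, 1875: 322.
1854 has 365 days, so 365 − 177 = 188 days remain in 1854.
Full years 1855–1874: 15 common + 5 leap = 15×365 + 5×366 = 7305 days.
Total: 188 + 7305 + 322 = 7815 days.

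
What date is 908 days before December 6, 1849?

June 12, 1847

Count 908 days before December 6, 1849:
June 12, 1847 → June 12, 1848: 366 days (1848 is a leap year).
June 12, 1848 → June 12, 1849: 365 days.
June 1849: 30 − 12 = 18 days remain.
Then July (31), August (31), September (30), October (31), November (30): 31 + 31 + 30 + 31 + 30 = 153 days.
December 1–6, 1849: 6 days.
Residual: 177 days.
Total: 908 days.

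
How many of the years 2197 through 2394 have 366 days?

Years divisible by 4: 2200, 2204, …, 2392 — 49 in all.
Of these, 2200, 2300 are divisible by 100 but not 400, so not leap.
Leap years: 49 − 2 = 47.

47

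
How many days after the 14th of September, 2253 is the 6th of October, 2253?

22

September 2253: 30 − 14 = 16 days remain.
October 1–6, 2253: 6 days.
Total: 16 + 6 = 22 days.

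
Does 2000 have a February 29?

Yes

2000 is a leap year (divisible by 400).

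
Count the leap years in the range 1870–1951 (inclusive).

Years divisible by 4: 1872, 1876, …, 1948 — 20 in all.
Of these, 1900 is divisible by 100 but not 400, so not leap.
Leap years: 20 − 1 = 19.

19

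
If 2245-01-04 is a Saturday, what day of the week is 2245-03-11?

January 2245: 31 − 4 = 27 days remain.
Then February 2245 (28): 28 days.
March 1–11, 2245: 11 days.
Total: 27 + 28 + 11 = 66 days.
66 mod 7 = 3, so 3 days after Saturday is Tuesday.

Tuesday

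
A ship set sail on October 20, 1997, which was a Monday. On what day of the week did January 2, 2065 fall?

Day-of-year of October 20, 1997: 293.
Day-of-year of January 2, 2065: 2.
1997 has 365 days, so 365 − 293 = 72 days remain in 1997.
Full years 1998–2064: 50 common + 17 leap = 50×365 + 17×366 = 24472 days.
Total: 72 + 24472 + 2 = 24546 days.
24546 mod 7 = 4, so 4 days after Monday is Friday.

Friday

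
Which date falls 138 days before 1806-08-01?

1806-03-16

Count 138 days before August 1, 1806:
March 1806: 31 − 16 = 15 days remain.
Then April (30), May (31), June (30), July (31): 30 + 31 + 30 + 31 = 122 days.
August 1, 1806: 1 day.
Total: 15 + 122 + 1 = 138 days.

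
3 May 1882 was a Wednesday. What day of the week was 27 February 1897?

From May 3, 1882 to May 3, 1896: 14 years, of which 4 contain a Feb 29 — 10×365 + 4×366 = 5114 days.
May 1896: 31 − 3 = 28 days remain.
Then June (30), July (31), August (31), September (30), October (31), November (30), December (31), January (31): 30 + 31 + 31 + 30 + 31 + 30 + 31 + 31 = 245 days.
February 1–27, 1897: 27 days (1897 is not a leap year).
Residual: 300 days.
Total: 5414 days.
5414 mod 7 = 3, so 3 days after Wednesday is Saturday.

Saturday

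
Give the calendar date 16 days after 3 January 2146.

19 January 2146

Count 16 days after January 3, 2146:
Within January 2146: 19 − 3 = 16 days.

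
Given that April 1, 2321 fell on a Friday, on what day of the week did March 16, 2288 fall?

Count forward from the earlier date (March 16, 2288) to the later (April 1, 2321):
From March 16, 2288 to March 16, 2321: 33 years, of which 7 contain a Feb 29 — 26×365 + 7×366 = 12052 days.
(2300 is not a leap year (divisible by 100 but not 400).)
March 2321: 31 − 16 = 15 days remain.
April 1, 2321: 1 day.
Residual: 16 days.
Total: 12068 days.
12068 is a multiple of 7, so March 16, 2288 falls on the same weekday: Friday.

Friday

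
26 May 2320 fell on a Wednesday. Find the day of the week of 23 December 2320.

May 2320: 31 − 26 = 5 days remain.
Then June (30), July (31), August (31), September (30), October (31), November (30): 30 + 31 + 31 + 30 + 31 + 30 = 183 days.
December 1–23, 2320: 23 days.
Total: 5 + 183 + 23 = 211 days.
211 mod 7 = 1, so 1 day after Wednesday is Thursday.

Thursday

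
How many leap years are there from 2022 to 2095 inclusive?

18

Years divisible by 4: 2024, 2028, …, 2092 — 18 in all.
No century exceptions apply. Count: 18.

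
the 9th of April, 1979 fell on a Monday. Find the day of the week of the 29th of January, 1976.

Count forward from the earlier date (January 29, 1976) to the later (April 9, 1979):
Day-of-year of January 29, 1976: 29.
Day-of-year of April 9, 1979: 99.
1976 has 366 days, so 366 − 29 = 337 days remain in 1976.
Full years: 1977: 365; 1978: 365. Sum = 730.
Total: 337 + 730 + 99 = 1166 days.
1166 mod 7 = 4, so 4 days before Monday is Thursday.

Thursday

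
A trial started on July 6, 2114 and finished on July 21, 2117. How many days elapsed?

July 6, 2114 → July 6, 2115: 365 days.
July 6, 2115 → July 6, 2116: 366 days (2116 is a leap year).
July 6, 2116 → July 6, 2117: 365 days.
Within July 2117: 21 − 6 = 15 days.
Total: 1111 days.

1111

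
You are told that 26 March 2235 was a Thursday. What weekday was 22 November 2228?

Saturday

Count forward from the earlier date (November 22, 2228) to the later (March 26, 2235):
Day-of-year of November 22, 2228: 327.
Day-of-year of March 26, 2235: 85.
2228 has 366 days, so 366 − 327 = 39 days remain in 2228.
Full years: 2229: 365; 2230: 365; 2231: 365; 2232: 366; 2233: 365; 2234: 365. Sum = 2191.
Total: 39 + 2191 + 85 = 2315 days.
2315 mod 7 = 5, so 5 days before Thursday is Saturday.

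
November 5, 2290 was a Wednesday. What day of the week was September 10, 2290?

Count forward from the earlier date (September 10, 2290) to the later (November 5, 2290):
September 2290: 30 − 10 = 20 days remain.
Then October (31): 31 days.
November 1–5, 2290: 5 days.
Total: 20 + 31 + 5 = 56 days.
56 is a multiple of 7, so September 10, 2290 falls on the same weekday: Wednesday.

Wednesday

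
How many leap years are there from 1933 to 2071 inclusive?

Years divisible by 4: 1936, 1940, …, 2068 — 34 in all.
2000 is divisible by 400, so still leap.
No century exceptions apply. Count: 34.

34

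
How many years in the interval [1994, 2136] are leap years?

Years divisible by 4: 1996, 2000, …, 2136 — 36 in all.
Of these, 2100 is divisible by 100 but not 400, so not leap.
2000 is divisible by 400, so still leap.
Leap years: 36 − 1 = 35.

35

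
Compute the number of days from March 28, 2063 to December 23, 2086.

8671

From March 28, 2063 to March 28, 2086: 23 years, of which 6 contain a Feb 29 — 17×365 + 6×366 = 8401 days.
March 2086: 31 − 28 = 3 days remain.
Then April (30), May (31), June (30), July (31), August (31), September (30), October (31), November (30): 30 + 31 + 30 + 31 + 31 + 30 + 31 + 30 = 244 days.
December 1–23, 2086: 23 days.
Residual: 270 days.
Total: 8671 days.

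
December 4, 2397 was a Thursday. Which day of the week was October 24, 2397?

Friday

Count forward from the earlier date (October 24, 2397) to the later (December 4, 2397):
October 2397: 31 − 24 = 7 days remain.
Then November (30): 30 days.
December 1–4, 2397: 4 days.
Total: 7 + 30 + 4 = 41 days.
41 mod 7 = 6, so 6 days before Thursday is Friday.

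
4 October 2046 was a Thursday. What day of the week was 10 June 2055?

Thursday

Day-of-year of October 4, 2046: 277.
Day-of-year of June 10, 2055: 161.
2046 has 365 days, so 365 − 277 = 88 days remain in 2046.
Full years 2047–2054: 6 common + 2 leap = 6×365 + 2×366 = 2922 days.
Total: 88 + 2922 + 161 = 3171 days.
3171 is a multiple of 7, so 10 June 2055 falls on the same weekday: Thursday.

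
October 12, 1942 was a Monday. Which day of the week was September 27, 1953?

Sunday

Day-of-year of October 12, 1942: 285.
Day-of-year of September 27, 1953: 270.
1942 has 365 days, so 365 − 285 = 80 days remain in 1942.
Full years 1943–1952: 7 common + 3 leap = 7×365 + 3×366 = 3653 days.
Total: 80 + 3653 + 270 = 4003 days.
4003 mod 7 = 6, so 6 days after Monday is Sunday.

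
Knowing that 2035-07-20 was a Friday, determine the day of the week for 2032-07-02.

Friday

Count forward from the earlier date (July 2, 2032) to the later (July 20, 2035):
Day-of-year of July 2, 2032: 184.
Day-of-year of July 20, 2035: 201.
2032 has 366 days, so 366 − 184 = 182 days remain in 2032.
Full years: 2033: 365; 2034: 365. Sum = 730.
Total: 182 + 730 + 201 = 1113 days.
1113 is a multiple of 7, so 2032-07-02 falls on the same weekday: Friday.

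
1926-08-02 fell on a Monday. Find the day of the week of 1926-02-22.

Monday

Count forward from the earlier date (February 22, 1926) to the later (August 2, 1926):
February 1926: 28 − 22 = 6 days remain (1926 is not a leap year, so February has 28 days).
Then March (31), April (30), May (31), June (30), July (31): 31 + 30 + 31 + 30 + 31 = 153 days.
August 1–2, 1926: 2 days.
Total: 6 + 153 + 2 = 161 days.
161 is a multiple of 7, so 1926-02-22 falls on the same weekday: Monday.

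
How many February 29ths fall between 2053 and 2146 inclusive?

22

Years divisible by 4: 2056, 2060, …, 2144 — 23 in all.
Of these, 2100 is divisible by 100 but not 400, so not leap.
Leap years: 23 − 1 = 22.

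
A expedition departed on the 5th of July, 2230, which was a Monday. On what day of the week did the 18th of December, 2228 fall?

Thursday

Count forward from the earlier date (December 18, 2228) to the later (July 5, 2230):
Day-of-year of December 18, 2228: 353.
Day-of-year of July 5, 2230: 186.
2228 has 366 days, so 366 − 353 = 13 days remain in 2228.
Full years: 2229: 365. Sum = 365.
Total: 13 + 365 + 186 = 564 days.
564 mod 7 = 4, so 4 days before Monday is Thursday.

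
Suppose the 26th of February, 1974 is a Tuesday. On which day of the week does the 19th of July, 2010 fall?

From February 26, 1974 to February 26, 2010: 36 years, of which 9 contain a Feb 29 — 27×365 + 9×366 = 13149 days.
(2000 is a leap year (divisible by 400).)
February 2010: 28 − 26 = 2 days remain (2010 is not a leap year, so February has 28 days).
Then March (31), April (30), May (31), June (30): 31 + 30 + 31 + 30 = 122 days.
July 1–19, 2010: 19 days.
Residual: 143 days.
Total: 13292 days.
13292 mod 7 = 6, so 6 days after Tuesday is Monday.

Monday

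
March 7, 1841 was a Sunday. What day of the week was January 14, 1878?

From March 7, 1841 to March 7, 1877: 36 years, of which 9 contain a Feb 29 — 27×365 + 9×366 = 13149 days.
March 1877: 31 − 7 = 24 days remain.
Then 9 full months totalling 275 days.
January 1–14, 1878: 14 days.
Residual: 313 days.
Total: 13462 days.
13462 mod 7 = 1, so 1 day after Sunday is Monday.

Monday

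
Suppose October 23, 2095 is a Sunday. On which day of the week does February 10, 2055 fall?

Wednesday

Count forward from the earlier date (February 10, 2055) to the later (October 23, 2095):
From February 10, 2055 to February 10, 2095: 40 years, of which 10 contain a Feb 29 — 30×365 + 10×366 = 14610 days.
February 2095: 28 − 10 = 18 days remain (2095 is not a leap year, so February has 28 days).
Then March (31), April (30), May (31), June (30), July (31), August (31), September (30): 31 + 30 + 31 + 30 + 31 + 31 + 30 = 214 days.
October 1–23, 2095: 23 days.
Residual: 255 days.
Total: 14865 days.
14865 mod 7 = 4, so 4 days before Sunday is Wednesday.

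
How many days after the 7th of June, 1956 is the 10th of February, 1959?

978

June 7, 1956 → June 7, 1957: 365 days.
June 7, 1957 → June 7, 1958: 365 days.
June 1958: 30 − 7 = 23 days remain.
Then July (31), August (31), September (30), October (31), November (30), December (31), January (31): 31 + 31 + 30 + 31 + 30 + 31 + 31 = 215 days.
February 1–10, 1959: 10 days (1959 is not a leap year).
Residual: 248 days.
Total: 978 days.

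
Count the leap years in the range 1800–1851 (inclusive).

12

Years divisible by 4: 1800, 1804, …, 1848 — 13 in all.
Of these, 1800 is divisible by 100 but not 400, so not leap.
Leap years: 13 − 1 = 12.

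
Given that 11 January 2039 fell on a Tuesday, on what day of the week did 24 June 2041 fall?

Monday

Day-of-year of January 11, 2039: 11.
Day-of-year of June 24, 2041: 175.
2039 has 365 days, so 365 − 11 = 354 days remain in 2039.
Full years: 2040: 366. Sum = 366.
Total: 354 + 366 + 175 = 895 days.
895 mod 7 = 6, so 6 days after Tuesday is Monday.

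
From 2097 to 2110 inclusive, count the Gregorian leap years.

Years divisible by 4 in [2097, 2110]: 2100, 2104, 2108.
Of these, 2100 is divisible by 100 but not 400, so not leap.
Leap years: 3 − 1 = 2.

2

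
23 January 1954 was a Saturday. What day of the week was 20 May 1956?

Day-of-year of January 23, 1954: 23.
Day-of-year of May 20, 1956: 141.
1954 has 365 days, so 365 − 23 = 342 days remain in 1954.
Full years: 1955: 365. Sum = 365.
Total: 342 + 365 + 141 = 848 days.
848 mod 7 = 1, so 1 day after Saturday is Sunday.

Sunday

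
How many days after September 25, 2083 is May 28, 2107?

Day-of-year of September 25, 2083: 268.
Day-of-year of May 28, 2107: 148.
2083 has 365 days, so 365 − 268 = 97 days remain in 2083.
Full years 2084–2106: 18 common + 5 leap = 18×365 + 5×366 = 8400 days.
Total: 97 + 8400 + 148 = 8645 days.

8645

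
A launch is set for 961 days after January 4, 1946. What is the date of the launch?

August 22, 1948

Count 961 days after January 4, 1946:
January 4, 1946 → January 4, 1947: 365 days.
January 4, 1947 → January 4, 1948: 365 days.
January 1948: 31 − 4 = 27 days remain.
Then February 1948 (29), March (31), April (30), May (31), June (30), July (31): 29 + 31 + 30 + 31 + 30 + 31 = 182 days.
August 1–22, 1948: 22 days.
Residual: 231 days.
Total: 961 days.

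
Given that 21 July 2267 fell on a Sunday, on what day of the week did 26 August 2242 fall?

Friday

Count forward from the earlier date (August 26, 2242) to the later (July 21, 2267):
Day-of-year of August 26, 2242: 238.
Day-of-year of July 21, 2267: 202.
2242 has 365 days, so 365 − 238 = 127 days remain in 2242.
Full years 2243–2266: 18 common + 6 leap = 18×365 + 6×366 = 8766 days.
Total: 127 + 8766 + 202 = 9095 days.
9095 mod 7 = 2, so 2 days before Sunday is Friday.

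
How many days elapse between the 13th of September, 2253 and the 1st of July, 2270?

Day-of-year of September 13, 2253: 256.
Day-of-year of July 1, 2270: 182.
2253 has 365 days, so 365 − 256 = 109 days remain in 2253.
Full years 2254–2269: 12 common + 4 leap = 12×365 + 4×366 = 5844 days.
Total: 109 + 5844 + 182 = 6135 days.

6135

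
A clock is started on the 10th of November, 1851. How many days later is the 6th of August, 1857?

2096

Day-of-year of November 10, 1851: 314.
Day-of-year of August 6, 1857: 218.
1851 has 365 days, so 365 − 314 = 51 days remain in 1851.
Full years: 1852: 366; 1853: 365; 1854: 365; 1855: 365; 1856: 366. Sum = 1827.
Total: 51 + 1827 + 218 = 2096 days.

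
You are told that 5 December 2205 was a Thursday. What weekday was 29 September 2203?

Count forward from the earlier date (September 29, 2203) to the later (December 5, 2205):
September 29, 2203 → September 29, 2204: 366 days (2204 is a leap year).
September 29, 2204 → September 29, 2205: 365 days.
September 2205: 30 − 29 = 1 day remains.
Then October (31), November (30): 31 + 30 = 61 days.
December 1–5, 2205: 5 days.
Residual: 67 days.
Total: 798 days.
798 is a multiple of 7, so 29 September 2203 falls on the same weekday: Thursday.

Thursday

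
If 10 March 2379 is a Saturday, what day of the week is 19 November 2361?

Count forward from the earlier date (November 19, 2361) to the later (March 10, 2379):
Day-of-year of November 19, 2361: 323.
Day-of-year of March 10, 2379: 69.
2361 has 365 days, so 365 − 323 = 42 days remain in 2361.
Full years 2362–2378: 13 common + 4 leap = 13×365 + 4×366 = 6209 days.
Total: 42 + 6209 + 69 = 6320 days.
6320 mod 7 = 6, so 6 days before Saturday is Sunday.

Sunday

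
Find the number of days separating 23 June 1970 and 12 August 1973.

June 23, 1970 → June 23, 1971: 365 days.
June 23, 1971 → June 23, 1972: 366 days (1972 is a leap year).
June 23, 1972 → June 23, 1973: 365 days.
June 1973: 30 − 23 = 7 days remain.
Then July (31): 31 days.
August 1–12, 1973: 12 days.
Residual: 50 days.
Total: 1146 days.

1146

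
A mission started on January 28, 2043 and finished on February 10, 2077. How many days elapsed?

Day-of-year of January 28, 2043: 28.
Day-of-year of February 10, 2077: 41.
2043 has 365 days, so 365 − 28 = 337 days remain in 2043.
Full years 2044–2076: 24 common + 9 leap = 24×365 + 9×366 = 12054 days.
Total: 337 + 12054 + 41 = 12432 days.

12432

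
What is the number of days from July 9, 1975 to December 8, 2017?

15493

Day-of-year of July 9, 1975: 190.
Day-of-year of December 8, 2017: 342.
1975 has 365 days, so 365 − 190 = 175 days remain in 1975.
Full years 1976–2016: 30 common + 11 leap = 30×365 + 11×366 = 14976 days.
Total: 175 + 14976 + 342 = 15493 days.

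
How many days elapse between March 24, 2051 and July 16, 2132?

Day-of-year of March 24, 2051: 83.
Day-of-year of July 16, 2132: 198.
2051 has 365 days, so 365 − 83 = 282 days remain in 2051.
Full years 2052–2131: 61 common + 19 leap = 61×365 + 19×366 = 29219 days.
Total: 282 + 29219 + 198 = 29699 days.

29699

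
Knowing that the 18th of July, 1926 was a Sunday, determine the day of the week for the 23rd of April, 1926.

Count forward from the earlier date (April 23, 1926) to the later (July 18, 1926):
April 1926: 30 − 23 = 7 days remain.
Then May (31), June (30): 31 + 30 = 61 days.
July 1–18, 1926: 18 days.
Total: 7 + 61 + 18 = 86 days.
86 mod 7 = 2, so 2 days before Sunday is Friday.

Friday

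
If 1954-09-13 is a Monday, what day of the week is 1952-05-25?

Sunday

Count forward from the earlier date (May 25, 1952) to the later (September 13, 1954):
May 25, 1952 → May 25, 1953: 365 days.
May 25, 1953 → May 25, 1954: 365 days.
May 1954: 31 − 25 = 6 days remain.
Then June (30), July (31), August (31): 30 + 31 + 31 = 92 days.
September 1–13, 1954: 13 days.
Residual: 111 days.
Total: 841 days.
841 mod 7 = 1, so 1 day before Monday is Sunday.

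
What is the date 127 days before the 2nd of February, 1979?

the 28th of September, 1978

Count 127 days before February 2, 1979:
September 1978: 30 − 28 = 2 days remain.
Then October (31), November (30), December (31), January (31): 31 + 30 + 31 + 31 = 123 days.
February 1–2, 1979: 2 days (1979 is not a leap year).
Residual: 127 days.
Total: 127 days.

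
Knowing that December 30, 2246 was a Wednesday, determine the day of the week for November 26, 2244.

Tuesday

Count forward from the earlier date (November 26, 2244) to the later (December 30, 2246):
November 26, 2244 → November 26, 2245: 365 days.
November 26, 2245 → November 26, 2246: 365 days.
November 2246: 30 − 26 = 4 days remain.
December 1–30, 2246: 30 days.
Residual: 34 days.
Total: 764 days.
764 mod 7 = 1, so 1 day before Wednesday is Tuesday.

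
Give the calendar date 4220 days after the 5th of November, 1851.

the 26th of May, 1863

Count 4220 days after November 5, 1851:
From November 5, 1851 to November 5, 1862: 11 years, of which 3 contain a Feb 29 — 8×365 + 3×366 = 4018 days.
November 1862: 30 − 5 = 25 days remain.
Then December (31), January (31), February 1863 (28), March (31), April (30): 31 + 31 + 28 + 31 + 30 = 151 days.
May 1–26, 1863: 26 days.
Residual: 202 days.
Total: 4220 days.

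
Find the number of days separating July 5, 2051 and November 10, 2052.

July 5, 2051 → July 5, 2052: 366 days (2052 is a leap year).
July 2052: 31 − 5 = 26 days remain.
Then August (31), September (30), October (31): 31 + 30 + 31 = 92 days.
November 1–10, 2052: 10 days.
Residual: 128 days.
Total: 494 days.

494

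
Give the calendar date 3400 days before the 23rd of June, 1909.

the 2nd of March, 1900

Count 3400 days before June 23, 1909:
Day-of-year of March 2, 1900: 61.
Day-of-year of June 23, 1909: 174.
1900 has 365 days, so 365 − 61 = 304 days remain in 1900.
Full years 1901–1908: 6 common + 2 leap = 6×365 + 2×366 = 2922 days.
Total: 304 + 2922 + 174 = 3400 days.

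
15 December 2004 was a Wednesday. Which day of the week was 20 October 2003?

Monday

Count forward from the earlier date (October 20, 2003) to the later (December 15, 2004):
October 20, 2003 → October 20, 2004: 366 days (2004 is a leap year).
October 2004: 31 − 20 = 11 days remain.
Then November (30): 30 days.
December 1–15, 2004: 15 days.
Residual: 56 days.
Total: 422 days.
422 mod 7 = 2, so 2 days before Wednesday is Monday.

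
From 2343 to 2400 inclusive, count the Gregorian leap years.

15

Years divisible by 4: 2344, 2348, …, 2400 — 15 in all.
2400 is divisible by 400, so still leap.
No century exceptions apply. Count: 15.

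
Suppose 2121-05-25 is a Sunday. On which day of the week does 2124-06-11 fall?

Sunday

Day-of-year of May 25, 2121: 145.
Day-of-year of June 11, 2124: 163.
2121 has 365 days, so 365 − 145 = 220 days remain in 2121.
Full years: 2122: 365; 2123: 365. Sum = 730.
Total: 220 + 730 + 163 = 1113 days.
1113 is a multiple of 7, so 2124-06-11 falls on the same weekday: Sunday.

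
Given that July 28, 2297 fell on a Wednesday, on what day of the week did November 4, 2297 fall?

Thursday

July 2297: 31 − 28 = 3 days remain.
Then August (31), September (30), October (31): 31 + 30 + 31 = 92 days.
November 1–4, 2297: 4 days.
Total: 3 + 92 + 4 = 99 days.
99 mod 7 = 1, so 1 day after Wednesday is Thursday.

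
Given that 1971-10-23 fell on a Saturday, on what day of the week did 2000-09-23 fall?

Saturday

From October 23, 1971 to October 23, 1999: 28 years, of which 7 contain a Feb 29 — 21×365 + 7×366 = 10227 days.
October 1999: 31 − 23 = 8 days remain.
Then 10 full months totalling 305 days.
September 1–23, 2000: 23 days.
Residual: 336 days.
Total: 10563 days.
10563 is a multiple of 7, so 2000-09-23 falls on the same weekday: Saturday.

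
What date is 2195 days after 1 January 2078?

5 January 2084

Count 2195 days after January 1, 2078:
January 1, 2078 → January 1, 2079: 365 days.
January 1, 2079 → January 1, 2080: 365 days.
January 1, 2080 → January 1, 2081: 366 days (2080 is a leap year).
January 1, 2081 → January 1, 2082: 365 days.
January 1, 2082 → January 1, 2083: 365 days.
January 1, 2083 → January 1, 2084: 365 days.
Within January 2084: 5 − 1 = 4 days.
Total: 2195 days.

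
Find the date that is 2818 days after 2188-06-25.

2196-03-13

Count 2818 days after June 25, 2188:
From June 25, 2188 to June 25, 2195: 7 years, of which 1 contains a Feb 29 — 6×365 + 1×366 = 2556 days.
June 2195: 30 − 25 = 5 days remain.
Then July (31), August (31), September (30), October (31), November (30), December (31), January (31), February 2196 (29): 31 + 31 + 30 + 31 + 30 + 31 + 31 + 29 = 244 days.
March 1–13, 2196: 13 days.
Residual: 262 days.
Total: 2818 days.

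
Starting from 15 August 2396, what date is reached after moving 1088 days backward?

23 August 2393

Count 1088 days before August 15, 2396:
Day-of-year of August 23, 2393: 235.
Day-of-year of August 15, 2396: 228.
2393 has 365 days, so 365 − 235 = 130 days remain in 2393.
Full years: 2394: 365; 2395: 365. Sum = 730.
Total: 130 + 730 + 228 = 1088 days.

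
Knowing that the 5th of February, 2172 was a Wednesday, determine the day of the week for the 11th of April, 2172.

Saturday

February 2172: 29 − 5 = 24 days remain (2172 is a leap year, so February has 29 days).
Then March (31): 31 days.
April 1–11, 2172: 11 days.
Total: 24 + 31 + 11 = 66 days.
66 mod 7 = 3, so 3 days after Wednesday is Saturday.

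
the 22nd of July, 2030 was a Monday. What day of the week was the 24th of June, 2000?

Saturday

Count forward from the earlier date (June 24, 2000) to the later (July 22, 2030):
From June 24, 2000 to June 24, 2030: 30 years, of which 7 contain a Feb 29 — 23×365 + 7×366 = 10957 days.
June 2030: 30 − 24 = 6 days remain.
July 1–22, 2030: 22 days.
Residual: 28 days.
Total: 10985 days.
10985 mod 7 = 2, so 2 days before Monday is Saturday.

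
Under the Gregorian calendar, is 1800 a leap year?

1800 is not a leap year (divisible by 100 but not 400).

No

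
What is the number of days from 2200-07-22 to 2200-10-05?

July 2200: 31 − 22 = 9 days remain.
Then August (31), September (30): 31 + 30 = 61 days.
October 1–5, 2200: 5 days.
Total: 9 + 61 + 5 = 75 days.

75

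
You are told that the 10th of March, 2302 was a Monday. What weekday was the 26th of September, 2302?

March 2302: 31 − 10 = 21 days remain.
Then April (30), May (31), June (30), July (31), August (31): 30 + 31 + 30 + 31 + 31 = 153 days.
September 1–26, 2302: 26 days.
Total: 21 + 153 + 26 = 200 days.
200 mod 7 = 4, so 4 days after Monday is Friday.

Friday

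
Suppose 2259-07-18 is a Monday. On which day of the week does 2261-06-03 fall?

Monday

July 2259: 31 − 18 = 13 days remain.
Then 22 full months totalling 670 days.
June 1–3, 2261: 3 days.
Total: 13 + 670 + 3 = 686 days.
686 is a multiple of 7, so 2261-06-03 falls on the same weekday: Monday.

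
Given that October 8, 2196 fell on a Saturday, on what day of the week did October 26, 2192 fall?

Friday

Count forward from the earlier date (October 26, 2192) to the later (October 8, 2196):
Day-of-year of October 26, 2192: 300.
Day-of-year of October 8, 2196: 282.
2192 has 366 days, so 366 − 300 = 66 days remain in 2192.
Full years: 2193: 365; 2194: 365; 2195: 365. Sum = 1095.
Total: 66 + 1095 + 282 = 1443 days.
1443 mod 7 = 1, so 1 day before Saturday is Friday.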